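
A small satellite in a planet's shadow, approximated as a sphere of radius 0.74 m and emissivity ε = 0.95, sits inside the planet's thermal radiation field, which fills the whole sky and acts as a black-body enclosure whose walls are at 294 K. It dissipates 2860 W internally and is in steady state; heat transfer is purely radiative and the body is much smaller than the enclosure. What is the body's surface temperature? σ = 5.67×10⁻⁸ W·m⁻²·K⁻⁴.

T ≈ 351 K

For a small grey body in a large enclosure, net radiated power = εσA(T⁴ − T_w⁴).
Steady state: P = εσA(T⁴ − T_w⁴) with A = 4πr² = 6.881 m².
T⁴ = P/(εσA) + T_w⁴ = 2860/(0.95·5.67×10⁻⁸·6.881) + (294)⁴
    = 7.716×10⁹ + 7.471×10⁹ = 1.519×10¹⁰ K⁴.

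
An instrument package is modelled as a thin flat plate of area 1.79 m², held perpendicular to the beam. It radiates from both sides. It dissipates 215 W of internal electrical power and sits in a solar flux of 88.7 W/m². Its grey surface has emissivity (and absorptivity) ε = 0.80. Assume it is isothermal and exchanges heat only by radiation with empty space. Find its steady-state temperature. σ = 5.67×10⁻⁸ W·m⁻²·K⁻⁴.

T ≈ 214 K

At steady state, absorbed solar power + internal power = radiated power.
Absorbed: α·S·A_cross = 0.80·88.7·1.790 = 127.0 W (cross-section A).
Total input = 127.0 + 215 = 342.0 W.
Radiated: εσ·A_surf·T⁴ with A_surf = 2A = 3.580 m².
T⁴ = 342.0/(0.80·5.67×10⁻⁸·3.580) = 2.106×10⁹ K⁴.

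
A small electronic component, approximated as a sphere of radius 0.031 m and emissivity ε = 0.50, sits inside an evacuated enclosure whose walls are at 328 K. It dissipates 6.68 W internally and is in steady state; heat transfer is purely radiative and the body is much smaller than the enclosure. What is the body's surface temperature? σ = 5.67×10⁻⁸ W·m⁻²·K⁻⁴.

For a small grey body in a large enclosure, net radiated power = εσA(T⁴ − T_w⁴).
Steady state: P = εσA(T⁴ − T_w⁴) with A = 4πr² = 0.01208 m².
T⁴ = P/(εσA) + T_w⁴ = 6.68/(0.50·5.67×10⁻⁸·0.01208) + (328)⁴
    = 1.951×10¹⁰ + 1.157×10¹⁰ = 3.109×10¹⁰ K⁴.

T ≈ 420 K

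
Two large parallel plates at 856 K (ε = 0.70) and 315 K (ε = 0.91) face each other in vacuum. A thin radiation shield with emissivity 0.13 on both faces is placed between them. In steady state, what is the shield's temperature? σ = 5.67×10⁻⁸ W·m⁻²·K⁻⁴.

T_s ≈ 719 K

In steady state the net flux on the hot side equals that on the cold side.
σ(T₁⁴−T_s⁴)/D₁ = σ(T_s⁴−T₂⁴)/D₂, with D₁ = 1/ε₁+1/ε_s−1 = 8.121, D₂ = 1/ε_s+1/ε₂−1 = 7.791.
Solve for T_s⁴: T_s⁴ = (D₂·T₁⁴ + D₁·T₂⁴)/(D₁+D₂) = 2.679×10¹¹ K⁴.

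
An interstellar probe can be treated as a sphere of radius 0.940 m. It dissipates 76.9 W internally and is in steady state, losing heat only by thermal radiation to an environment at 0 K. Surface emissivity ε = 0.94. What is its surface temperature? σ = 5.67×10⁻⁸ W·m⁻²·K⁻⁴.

Steady state: internal power = radiated power, P = εσA T⁴.
Radiating area A = 4πr² = 11.10 m².
T⁴ = P/(εσA) = 76.9/(0.94·5.67×10⁻⁸·11.10) = 1.299×10⁸ K⁴.
T = (1.299×10⁸)^(1/4).

T ≈ 107 K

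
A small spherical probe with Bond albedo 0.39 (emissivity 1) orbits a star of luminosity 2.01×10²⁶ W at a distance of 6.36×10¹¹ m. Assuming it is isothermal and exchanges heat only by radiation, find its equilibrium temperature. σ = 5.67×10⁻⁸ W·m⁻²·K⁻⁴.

First find the stellar flux at distance d: S = L/(4πd²) = 2.01×10²⁶/(4π·(6.36×10¹¹)²) = 39.54 W/m².
For an isothermal sphere, absorbed (1−a)S·πr² = emitted σ·4πr²·T⁴, so T⁴ = (1−a)S/(4σ).
T⁴ = 0.610·39.54/(4·5.67×10⁻⁸) = 1.064×10⁸ K⁴.

T ≈ 102 K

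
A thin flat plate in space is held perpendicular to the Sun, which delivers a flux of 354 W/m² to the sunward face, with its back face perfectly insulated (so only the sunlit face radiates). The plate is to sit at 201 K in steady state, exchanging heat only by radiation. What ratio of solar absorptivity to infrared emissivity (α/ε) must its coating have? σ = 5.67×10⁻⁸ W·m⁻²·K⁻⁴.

Balance: αS·A = εσ·1A·T⁴ ⇒ α/ε = σT⁴/S.
α/ε = 5.67×10⁻⁸·(201)⁴/354 = 5.67×10⁻⁸·1.632×10⁹/354.

α/ε ≈ 0.261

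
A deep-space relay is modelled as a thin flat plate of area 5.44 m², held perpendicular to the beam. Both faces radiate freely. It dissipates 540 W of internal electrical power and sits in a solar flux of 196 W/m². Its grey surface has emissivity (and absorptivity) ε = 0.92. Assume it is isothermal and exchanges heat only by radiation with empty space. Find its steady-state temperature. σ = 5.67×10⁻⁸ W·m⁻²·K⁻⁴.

At steady state, absorbed solar power + internal power = radiated power.
Absorbed: α·S·A_cross = 0.92·196·5.440 = 980.9 W (cross-section A).
Total input = 980.9 + 540 = 1521 W.
Radiated: εσ·A_surf·T⁴ with A_surf = 2A = 10.88 m².
T⁴ = 1521/(0.92·5.67×10⁻⁸·10.88) = 2.680×10⁹ K⁴.

T ≈ 228 K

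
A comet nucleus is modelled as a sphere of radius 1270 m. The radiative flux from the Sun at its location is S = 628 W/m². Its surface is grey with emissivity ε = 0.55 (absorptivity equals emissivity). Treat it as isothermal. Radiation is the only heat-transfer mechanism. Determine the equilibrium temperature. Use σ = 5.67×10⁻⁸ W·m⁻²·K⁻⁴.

T ≈ 229 K

At equilibrium, absorbed power = emitted power.
Absorbing cross-section = πr² = 5.067×10⁶ m²; emitting surface = 4πr² = 2.027×10⁷ m² (ratio 4).
εS·A_cross = εσ·A_surf·T⁴  ⇒  T⁴ = S/(4σ)   (ε cancels).
T⁴ = 628/(4·5.67×10⁻⁸) = 2.769×10⁹ K⁴.
T = (2.769×10⁹)^(1/4).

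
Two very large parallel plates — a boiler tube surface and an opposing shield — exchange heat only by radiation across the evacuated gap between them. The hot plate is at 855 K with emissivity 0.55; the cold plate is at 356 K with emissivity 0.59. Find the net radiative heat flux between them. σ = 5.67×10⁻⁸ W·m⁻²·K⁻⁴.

q ≈ 11700 W/m²

For two infinite grey parallel plates, q = σ(T₁⁴ − T₂⁴)/(1/ε₁ + 1/ε₂ − 1).
T₁⁴ − T₂⁴ = 5.344×10¹¹ − 1.606×10¹⁰ = 5.183×10¹¹ K⁴.
1/ε₁ + 1/ε₂ − 1 = 1.818 + 1.695 − 1 = 2.513.
q = 5.67×10⁻⁸ × 5.183×10¹¹ / 2.513.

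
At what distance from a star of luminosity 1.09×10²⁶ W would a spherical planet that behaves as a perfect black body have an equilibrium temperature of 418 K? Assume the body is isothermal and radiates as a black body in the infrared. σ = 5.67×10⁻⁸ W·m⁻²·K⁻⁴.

For an isothermal black-emitting sphere, (1−a)S·πr² = σ·4πr²·T⁴ ⇒ S = 4σT⁴/(1−a).
S = 4·5.67×10⁻⁸·(418)⁴/1.00 = 6924 W/m².
Flux falls as S = L/(4πd²), so d = √(L/(4πS)) = √(1.09×10²⁶/(4π·6924)).

d ≈ 3.54×10¹⁰ m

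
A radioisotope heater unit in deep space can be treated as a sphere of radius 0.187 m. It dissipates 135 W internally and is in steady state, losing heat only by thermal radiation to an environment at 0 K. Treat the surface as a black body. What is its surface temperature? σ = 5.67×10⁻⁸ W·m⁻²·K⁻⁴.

T ≈ 271 K

Steady state: internal power = radiated power, P = εσA T⁴.
Radiating area A = 4πr² = 0.4394 m².
T⁴ = P/(εσA) = 135/(1.0·5.67×10⁻⁸·0.4394) = 5.418×10⁹ K⁴.
T = (5.418×10⁹)^(1/4).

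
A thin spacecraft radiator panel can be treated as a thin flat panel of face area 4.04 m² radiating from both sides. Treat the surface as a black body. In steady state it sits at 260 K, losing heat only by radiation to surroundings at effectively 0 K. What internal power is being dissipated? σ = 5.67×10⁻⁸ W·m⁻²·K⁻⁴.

P ≈ 2090 W

Steady state: P = εσA T⁴.
A = 2·4.04 = 8.080 m²; T⁴ = (260)⁴ = 4.570×10⁹ K⁴.
P = 1.0 × 5.67×10⁻⁸ × 8.080 × 4.570×10⁹.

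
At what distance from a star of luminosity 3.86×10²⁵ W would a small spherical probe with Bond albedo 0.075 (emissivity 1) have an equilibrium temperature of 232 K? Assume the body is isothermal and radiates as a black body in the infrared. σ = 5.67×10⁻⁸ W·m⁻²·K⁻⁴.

d ≈ 6.58×10¹⁰ m

For an isothermal black-emitting sphere, (1−a)S·πr² = σ·4πr²·T⁴ ⇒ S = 4σT⁴/(1−a).
S = 4·5.67×10⁻⁸·(232)⁴/0.925 = 710.3 W/m².
Flux falls as S = L/(4πd²), so d = √(L/(4πS)) = √(3.86×10²⁵/(4π·710.3)).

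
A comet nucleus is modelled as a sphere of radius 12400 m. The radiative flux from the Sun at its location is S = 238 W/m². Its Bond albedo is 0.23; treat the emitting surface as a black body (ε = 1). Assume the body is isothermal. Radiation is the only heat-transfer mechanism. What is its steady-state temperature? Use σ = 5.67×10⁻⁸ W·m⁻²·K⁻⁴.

T ≈ 169 K

At equilibrium, absorbed power = emitted power.
Absorbing cross-section = πr² = 4.831×10⁸ m²; emitting surface = 4πr² = 1.932×10⁹ m² (ratio 4).
(1−a)S·A_cross = εσ·A_surf·T⁴  ⇒  T⁴ = (1−a)S/(4σ).
T⁴ = 0.770·238/(4·5.67×10⁻⁸) = 8.080×10⁸ K⁴.
T = (8.080×10⁸)^(1/4).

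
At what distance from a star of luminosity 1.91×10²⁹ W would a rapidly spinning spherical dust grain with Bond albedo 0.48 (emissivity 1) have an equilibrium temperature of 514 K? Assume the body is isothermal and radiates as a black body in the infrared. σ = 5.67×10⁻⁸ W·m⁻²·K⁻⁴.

For an isothermal black-emitting sphere, (1−a)S·πr² = σ·4πr²·T⁴ ⇒ S = 4σT⁴/(1−a).
S = 4·5.67×10⁻⁸·(514)⁴/0.520 = 30440 W/m².
Flux falls as S = L/(4πd²), so d = √(L/(4πS)) = √(1.91×10²⁹/(4π·30440)).

d ≈ 7.07×10¹¹ m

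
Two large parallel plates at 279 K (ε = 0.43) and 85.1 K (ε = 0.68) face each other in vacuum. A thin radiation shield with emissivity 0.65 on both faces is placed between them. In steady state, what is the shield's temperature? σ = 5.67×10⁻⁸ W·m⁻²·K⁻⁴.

In steady state the net flux on the hot side equals that on the cold side.
σ(T₁⁴−T_s⁴)/D₁ = σ(T_s⁴−T₂⁴)/D₂, with D₁ = 1/ε₁+1/ε_s−1 = 2.864, D₂ = 1/ε_s+1/ε₂−1 = 2.009.
Solve for T_s⁴: T_s⁴ = (D₂·T₁⁴ + D₁·T₂⁴)/(D₁+D₂) = 2.529×10⁹ K⁴.

T_s ≈ 224 K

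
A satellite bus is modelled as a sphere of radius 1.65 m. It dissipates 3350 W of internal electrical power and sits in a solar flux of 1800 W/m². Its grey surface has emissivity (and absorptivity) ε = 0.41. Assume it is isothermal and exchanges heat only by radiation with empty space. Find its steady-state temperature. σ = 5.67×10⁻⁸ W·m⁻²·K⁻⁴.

At steady state, absorbed solar power + internal power = radiated power.
Absorbed: α·S·A_cross = 0.41·1800·8.553 = 6312 W (cross-section πr²).
Total input = 6312 + 3350 = 9662 W.
Radiated: εσ·A_surf·T⁴ with A_surf = 4πr² = 34.21 m².
T⁴ = 9662/(0.41·5.67×10⁻⁸·34.21) = 1.215×10¹⁰ K⁴.

T ≈ 332 K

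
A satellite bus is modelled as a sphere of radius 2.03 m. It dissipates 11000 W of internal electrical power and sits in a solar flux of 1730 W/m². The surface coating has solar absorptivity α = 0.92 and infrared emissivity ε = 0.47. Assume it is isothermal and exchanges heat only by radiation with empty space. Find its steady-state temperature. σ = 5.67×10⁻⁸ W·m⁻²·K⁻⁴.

At steady state, absorbed solar power + internal power = radiated power.
Absorbed: α·S·A_cross = 0.92·1730·12.95 = 20610 W (cross-section πr²).
Total input = 20610 + 11000 = 31610 W.
Radiated: εσ·A_surf·T⁴ with A_surf = 4πr² = 51.78 m².
T⁴ = 31610/(0.47·5.67×10⁻⁸·51.78) = 2.290×10¹⁰ K⁴.

T ≈ 389 K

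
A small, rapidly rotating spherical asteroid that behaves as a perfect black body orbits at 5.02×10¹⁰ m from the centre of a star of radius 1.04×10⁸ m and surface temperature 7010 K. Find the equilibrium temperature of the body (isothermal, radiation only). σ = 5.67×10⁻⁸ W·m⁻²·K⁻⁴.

T ≈ 226 K

The star's surface emits σT_*⁴; at distance d the flux is S = σT_*⁴(R_*/d)².
S = 5.67×10⁻⁸·(7010)⁴·(1.04×10⁸/5.02×10¹⁰)² = 587.6 W/m².
For an isothermal sphere T⁴ = (1−a)S/(4σ) = 2.591×10⁹ K⁴.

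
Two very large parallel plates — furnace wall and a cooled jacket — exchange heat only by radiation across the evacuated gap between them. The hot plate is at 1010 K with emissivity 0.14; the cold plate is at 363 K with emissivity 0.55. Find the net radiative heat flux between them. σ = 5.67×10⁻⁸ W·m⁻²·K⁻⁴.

For two infinite grey parallel plates, q = σ(T₁⁴ − T₂⁴)/(1/ε₁ + 1/ε₂ − 1).
T₁⁴ − T₂⁴ = 1.041×10¹² − 1.736×10¹⁰ = 1.023×10¹² K⁴.
1/ε₁ + 1/ε₂ − 1 = 7.143 + 1.818 − 1 = 7.961.
q = 5.67×10⁻⁸ × 1.023×10¹² / 7.961.

q ≈ 7290 W/m²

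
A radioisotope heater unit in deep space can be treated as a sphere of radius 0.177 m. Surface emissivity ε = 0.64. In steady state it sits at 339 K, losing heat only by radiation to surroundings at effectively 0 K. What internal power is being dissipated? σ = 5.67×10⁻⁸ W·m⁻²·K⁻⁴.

P ≈ 189 W

Steady state: P = εσA T⁴.
A = 4πr² = 0.3937 m²; T⁴ = (339)⁴ = 1.321×10¹⁰ K⁴.
P = 0.64 × 5.67×10⁻⁸ × 0.3937 × 1.321×10¹⁰.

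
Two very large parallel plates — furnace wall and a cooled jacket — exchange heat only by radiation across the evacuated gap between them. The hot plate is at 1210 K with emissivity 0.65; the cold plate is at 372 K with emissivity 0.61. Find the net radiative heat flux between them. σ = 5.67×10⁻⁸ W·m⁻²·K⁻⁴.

q ≈ 55300 W/m²

For two infinite grey parallel plates, q = σ(T₁⁴ − T₂⁴)/(1/ε₁ + 1/ε₂ − 1).
T₁⁴ − T₂⁴ = 2.144×10¹² − 1.915×10¹⁰ = 2.124×10¹² K⁴.
1/ε₁ + 1/ε₂ − 1 = 1.538 + 1.639 − 1 = 2.178.
q = 5.67×10⁻⁸ × 2.124×10¹² / 2.178.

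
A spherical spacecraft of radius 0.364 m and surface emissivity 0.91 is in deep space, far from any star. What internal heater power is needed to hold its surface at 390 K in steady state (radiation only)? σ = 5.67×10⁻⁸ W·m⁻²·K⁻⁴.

P = εσ·4πr²·T⁴.
4πr² = 1.665 m²; T⁴ = 2.313×10¹⁰ K⁴.
P = 0.91·5.67×10⁻⁸·1.665·2.313×10¹⁰.

P ≈ 1990 W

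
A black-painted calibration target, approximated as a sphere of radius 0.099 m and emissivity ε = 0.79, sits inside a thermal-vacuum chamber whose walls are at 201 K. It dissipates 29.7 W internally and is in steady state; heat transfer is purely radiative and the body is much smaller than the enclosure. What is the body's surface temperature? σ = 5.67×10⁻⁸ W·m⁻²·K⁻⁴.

T ≈ 289 K

For a small grey body in a large enclosure, net radiated power = εσA(T⁴ − T_w⁴).
Steady state: P = εσA(T⁴ − T_w⁴) with A = 4πr² = 0.1232 m².
T⁴ = P/(εσA) + T_w⁴ = 29.7/(0.79·5.67×10⁻⁸·0.1232) + (201)⁴
    = 5.384×10⁹ + 1.632×10⁹ = 7.016×10⁹ K⁴.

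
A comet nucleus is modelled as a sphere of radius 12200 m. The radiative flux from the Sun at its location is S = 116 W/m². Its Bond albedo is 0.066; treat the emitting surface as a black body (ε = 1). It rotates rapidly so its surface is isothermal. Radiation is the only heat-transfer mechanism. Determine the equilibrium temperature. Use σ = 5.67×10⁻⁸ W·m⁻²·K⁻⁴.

T ≈ 148 K

At equilibrium, absorbed power = emitted power.
Absorbing cross-section = πr² = 4.676×10⁸ m²; emitting surface = 4πr² = 1.870×10⁹ m² (ratio 4).
(1−a)S·A_cross = εσ·A_surf·T⁴  ⇒  T⁴ = (1−a)S/(4σ).
T⁴ = 0.934·116/(4·5.67×10⁻⁸) = 4.777×10⁸ K⁴.
T = (4.777×10⁸)^(1/4).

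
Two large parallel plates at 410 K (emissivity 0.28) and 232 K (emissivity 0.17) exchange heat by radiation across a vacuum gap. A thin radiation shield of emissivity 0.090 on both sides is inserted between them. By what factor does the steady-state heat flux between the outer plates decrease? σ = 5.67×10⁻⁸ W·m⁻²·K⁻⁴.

Without shield: q₀ = σΔ(T⁴)/(1/ε₁+1/ε₂−1) with denominator 8.454.
With shield the two gaps are in series; the resistances add: (1/ε₁+1/ε_s−1)+(1/ε_s+1/ε₂−1) = 13.68+15.99 = 29.68.
Heat-flux ratio q₀/q = 29.68/8.454.

factor ≈ 3.51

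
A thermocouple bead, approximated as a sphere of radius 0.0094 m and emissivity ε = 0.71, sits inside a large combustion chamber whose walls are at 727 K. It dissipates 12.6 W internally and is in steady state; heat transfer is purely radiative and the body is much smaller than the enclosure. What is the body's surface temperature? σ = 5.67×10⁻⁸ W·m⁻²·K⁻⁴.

For a small grey body in a large enclosure, net radiated power = εσA(T⁴ − T_w⁴).
Steady state: P = εσA(T⁴ − T_w⁴) with A = 4πr² = 0.001110 m².
T⁴ = P/(εσA) + T_w⁴ = 12.6/(0.71·5.67×10⁻⁸·0.001110) + (727)⁴
    = 2.819×10¹¹ + 2.793×10¹¹ = 5.612×10¹¹ K⁴.

T ≈ 866 K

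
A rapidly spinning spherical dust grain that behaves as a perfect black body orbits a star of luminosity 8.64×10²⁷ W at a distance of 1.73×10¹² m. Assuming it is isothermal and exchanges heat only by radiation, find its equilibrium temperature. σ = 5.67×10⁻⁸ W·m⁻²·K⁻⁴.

First find the stellar flux at distance d: S = L/(4πd²) = 8.64×10²⁷/(4π·(1.73×10¹²)²) = 229.7 W/m².
For an isothermal sphere, absorbed (1−a)S·πr² = emitted σ·4πr²·T⁴, so T⁴ = (1−a)S/(4σ).
T⁴ = 1.00·229.7/(4·5.67×10⁻⁸) = 1.013×10⁹ K⁴.

T ≈ 178 K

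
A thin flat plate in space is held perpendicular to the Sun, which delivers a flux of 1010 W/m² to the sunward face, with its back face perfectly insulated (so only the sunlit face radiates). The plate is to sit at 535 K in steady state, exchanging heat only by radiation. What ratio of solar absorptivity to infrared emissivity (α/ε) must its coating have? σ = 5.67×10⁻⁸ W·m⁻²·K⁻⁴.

Balance: αS·A = εσ·1A·T⁴ ⇒ α/ε = σT⁴/S.
α/ε = 5.67×10⁻⁸·(535)⁴/1010 = 5.67×10⁻⁸·8.192×10¹⁰/1010.

α/ε ≈ 4.60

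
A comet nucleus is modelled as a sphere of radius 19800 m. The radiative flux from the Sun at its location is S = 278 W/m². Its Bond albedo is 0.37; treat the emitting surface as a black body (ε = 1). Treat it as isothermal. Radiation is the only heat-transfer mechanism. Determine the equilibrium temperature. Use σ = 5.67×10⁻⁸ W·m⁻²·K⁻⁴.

At equilibrium, absorbed power = emitted power.
Absorbing cross-section = πr² = 1.232×10⁹ m²; emitting surface = 4πr² = 4.927×10⁹ m² (ratio 4).
(1−a)S·A_cross = εσ·A_surf·T⁴  ⇒  T⁴ = (1−a)S/(4σ).
T⁴ = 0.630·278/(4·5.67×10⁻⁸) = 7.722×10⁸ K⁴.
T = (7.722×10⁸)^(1/4).

T ≈ 167 K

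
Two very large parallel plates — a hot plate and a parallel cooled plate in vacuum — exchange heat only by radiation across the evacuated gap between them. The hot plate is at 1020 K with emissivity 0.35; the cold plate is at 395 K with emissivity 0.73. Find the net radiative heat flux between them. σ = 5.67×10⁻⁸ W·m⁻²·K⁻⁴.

For two infinite grey parallel plates, q = σ(T₁⁴ − T₂⁴)/(1/ε₁ + 1/ε₂ − 1).
T₁⁴ − T₂⁴ = 1.082×10¹² − 2.434×10¹⁰ = 1.058×10¹² K⁴.
1/ε₁ + 1/ε₂ − 1 = 2.857 + 1.370 − 1 = 3.227.
q = 5.67×10⁻⁸ × 1.058×10¹² / 3.227.

q ≈ 18600 W/m²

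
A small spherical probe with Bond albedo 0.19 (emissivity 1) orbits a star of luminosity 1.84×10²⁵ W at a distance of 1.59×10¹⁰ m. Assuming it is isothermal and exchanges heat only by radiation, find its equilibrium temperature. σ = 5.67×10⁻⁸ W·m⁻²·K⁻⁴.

First find the stellar flux at distance d: S = L/(4πd²) = 1.84×10²⁵/(4π·(1.59×10¹⁰)²) = 5792 W/m².
For an isothermal sphere, absorbed (1−a)S·πr² = emitted σ·4πr²·T⁴, so T⁴ = (1−a)S/(4σ).
T⁴ = 0.810·5792/(4·5.67×10⁻⁸) = 2.069×10¹⁰ K⁴.

T ≈ 379 K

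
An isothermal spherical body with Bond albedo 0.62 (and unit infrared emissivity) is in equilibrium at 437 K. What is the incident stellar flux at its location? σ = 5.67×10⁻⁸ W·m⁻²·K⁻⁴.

S ≈ 21800 W/m²

(1−a)S·πr² = σ·4πr²·T⁴ ⇒ S = 4σT⁴/(1−a).
S = 4·5.67×10⁻⁸·3.647×10¹⁰/0.380.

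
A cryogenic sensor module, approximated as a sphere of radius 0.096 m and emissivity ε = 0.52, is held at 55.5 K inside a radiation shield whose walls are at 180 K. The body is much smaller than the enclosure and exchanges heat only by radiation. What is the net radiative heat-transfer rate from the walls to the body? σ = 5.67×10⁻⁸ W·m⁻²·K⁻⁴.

For a small grey body in a large enclosure: P_net = εσA(T_body⁴ − T_wall⁴).
A = 4πr² = 0.1158 m²; T_body⁴ − T_wall⁴ = 9.488×10⁶ − 1.050×10⁹ = -1.040×10⁹ K⁴.
|P_net| = 0.52·5.67×10⁻⁸·0.1158·1.040×10⁹.

P_net ≈ 3.55 W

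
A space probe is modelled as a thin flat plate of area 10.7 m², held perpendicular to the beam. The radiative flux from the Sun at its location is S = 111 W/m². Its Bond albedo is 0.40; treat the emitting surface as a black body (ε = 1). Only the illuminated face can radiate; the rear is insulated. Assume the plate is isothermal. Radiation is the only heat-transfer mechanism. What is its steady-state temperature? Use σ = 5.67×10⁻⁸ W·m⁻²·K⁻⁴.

At equilibrium, absorbed power = emitted power.
Absorbing cross-section = A = 10.70 m²; emitting surface = A = 10.70 m² (ratio 1).
(1−a)S·A_cross = εσ·A_surf·T⁴  ⇒  T⁴ = (1−a)S/(1σ).
T⁴ = 0.600·111/(1·5.67×10⁻⁸) = 1.175×10⁹ K⁴.
T = (1.175×10⁹)^(1/4).

T ≈ 185 K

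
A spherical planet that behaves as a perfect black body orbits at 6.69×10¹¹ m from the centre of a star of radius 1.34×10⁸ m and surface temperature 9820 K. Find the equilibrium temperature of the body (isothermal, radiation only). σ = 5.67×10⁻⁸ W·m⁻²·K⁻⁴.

T ≈ 98.3 K

The star's surface emits σT_*⁴; at distance d the flux is S = σT_*⁴(R_*/d)².
S = 5.67×10⁻⁸·(9820)⁴·(1.34×10⁸/6.69×10¹¹)² = 21.15 W/m².
For an isothermal sphere T⁴ = (1−a)S/(4σ) = 9.327×10⁷ K⁴.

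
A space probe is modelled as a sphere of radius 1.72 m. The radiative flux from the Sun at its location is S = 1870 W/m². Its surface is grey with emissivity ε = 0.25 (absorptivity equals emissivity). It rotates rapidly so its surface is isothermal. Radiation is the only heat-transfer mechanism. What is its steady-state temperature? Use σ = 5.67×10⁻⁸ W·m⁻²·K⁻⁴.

T ≈ 301 K

At equilibrium, absorbed power = emitted power.
Absorbing cross-section = πr² = 9.294 m²; emitting surface = 4πr² = 37.18 m² (ratio 4).
εS·A_cross = εσ·A_surf·T⁴  ⇒  T⁴ = S/(4σ)   (ε cancels).
T⁴ = 1870/(4·5.67×10⁻⁸) = 8.245×10⁹ K⁴.
T = (8.245×10⁹)^(1/4).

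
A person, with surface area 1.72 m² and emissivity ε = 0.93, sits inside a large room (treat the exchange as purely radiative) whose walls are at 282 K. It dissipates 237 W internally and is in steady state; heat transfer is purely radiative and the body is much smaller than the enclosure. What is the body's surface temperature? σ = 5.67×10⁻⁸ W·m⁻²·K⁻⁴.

For a small grey body in a large enclosure, net radiated power = εσA(T⁴ − T_w⁴).
Steady state: P = εσA(T⁴ − T_w⁴) with A = 1.72 m².
T⁴ = P/(εσA) + T_w⁴ = 237/(0.93·5.67×10⁻⁸·1.720) + (282)⁴
    = 2.613×10⁹ + 6.324×10⁹ = 8.937×10⁹ K⁴.

T ≈ 307 K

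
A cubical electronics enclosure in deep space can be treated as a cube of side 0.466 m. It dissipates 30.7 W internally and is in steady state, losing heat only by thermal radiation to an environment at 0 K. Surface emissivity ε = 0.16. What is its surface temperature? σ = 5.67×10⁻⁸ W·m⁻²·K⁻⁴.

Steady state: internal power = radiated power, P = εσA T⁴.
Radiating area A = 6L² = 1.303 m².
T⁴ = P/(εσA) = 30.7/(0.16·5.67×10⁻⁸·1.303) = 2.597×10⁹ K⁴.
T = (2.597×10⁹)^(1/4).

T ≈ 226 K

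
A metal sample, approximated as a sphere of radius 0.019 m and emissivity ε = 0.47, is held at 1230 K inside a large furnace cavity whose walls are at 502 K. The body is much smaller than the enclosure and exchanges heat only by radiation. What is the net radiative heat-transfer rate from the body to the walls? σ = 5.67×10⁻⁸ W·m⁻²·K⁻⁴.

For a small grey body in a large enclosure: P_net = εσA(T_body⁴ − T_wall⁴).
A = 4πr² = 0.004536 m²; T_body⁴ − T_wall⁴ = 2.289×10¹² − 6.351×10¹⁰ = 2.225×10¹² K⁴.
|P_net| = 0.47·5.67×10⁻⁸·0.004536·2.225×10¹².

P_net ≈ 269 W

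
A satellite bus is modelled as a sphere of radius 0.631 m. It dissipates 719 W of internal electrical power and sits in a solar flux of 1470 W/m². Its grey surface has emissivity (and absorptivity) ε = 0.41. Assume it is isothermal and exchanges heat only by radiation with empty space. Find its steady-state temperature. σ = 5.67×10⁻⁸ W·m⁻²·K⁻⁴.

At steady state, absorbed solar power + internal power = radiated power.
Absorbed: α·S·A_cross = 0.41·1470·1.251 = 753.9 W (cross-section πr²).
Total input = 753.9 + 719 = 1473 W.
Radiated: εσ·A_surf·T⁴ with A_surf = 4πr² = 5.003 m².
T⁴ = 1473/(0.41·5.67×10⁻⁸·5.003) = 1.266×10¹⁰ K⁴.

T ≈ 335 K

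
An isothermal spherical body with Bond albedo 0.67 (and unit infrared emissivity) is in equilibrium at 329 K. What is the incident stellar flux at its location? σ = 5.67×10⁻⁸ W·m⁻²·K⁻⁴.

(1−a)S·πr² = σ·4πr²·T⁴ ⇒ S = 4σT⁴/(1−a).
S = 4·5.67×10⁻⁸·1.172×10¹⁰/0.330.

S ≈ 8050 W/m²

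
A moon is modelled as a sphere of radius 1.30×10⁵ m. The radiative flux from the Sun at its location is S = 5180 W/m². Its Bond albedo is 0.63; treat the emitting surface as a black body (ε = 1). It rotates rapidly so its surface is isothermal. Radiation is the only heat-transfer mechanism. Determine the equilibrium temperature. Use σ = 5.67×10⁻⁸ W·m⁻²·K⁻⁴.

T ≈ 303 K

At equilibrium, absorbed power = emitted power.
Absorbing cross-section = πr² = 5.309×10¹⁰ m²; emitting surface = 4πr² = 2.124×10¹¹ m² (ratio 4).
(1−a)S·A_cross = εσ·A_surf·T⁴  ⇒  T⁴ = (1−a)S/(4σ).
T⁴ = 0.370·5180/(4·5.67×10⁻⁸) = 8.451×10⁹ K⁴.
T = (8.451×10⁹)^(1/4).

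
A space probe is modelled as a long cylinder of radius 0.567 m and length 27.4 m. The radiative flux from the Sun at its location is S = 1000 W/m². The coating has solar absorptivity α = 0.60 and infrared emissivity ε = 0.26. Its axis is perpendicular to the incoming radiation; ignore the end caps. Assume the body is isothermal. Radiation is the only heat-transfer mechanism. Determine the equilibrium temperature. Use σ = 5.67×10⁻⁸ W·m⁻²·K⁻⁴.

T ≈ 337 K

At equilibrium, absorbed power = emitted power.
Absorbing cross-section = 2rL = 31.07 m²; emitting surface = 2πrL = 97.61 m² (ratio π).
αS·A_cross = εσ·A_surf·T⁴  ⇒  T⁴ = αS/(ε·πσ).
T⁴ = 0.600·1000/(0.26·π·5.67×10⁻⁸) = 1.296×10¹⁰ K⁴.
T = (1.296×10¹⁰)^(1/4).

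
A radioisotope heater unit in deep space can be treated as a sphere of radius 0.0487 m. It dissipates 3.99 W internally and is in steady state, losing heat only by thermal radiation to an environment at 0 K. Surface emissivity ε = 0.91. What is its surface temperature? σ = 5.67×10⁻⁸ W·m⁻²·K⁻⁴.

Steady state: internal power = radiated power, P = εσA T⁴.
Radiating area A = 4πr² = 0.02980 m².
T⁴ = P/(εσA) = 3.99/(0.91·5.67×10⁻⁸·0.02980) = 2.595×10⁹ K⁴.
T = (2.595×10⁹)^(1/4).

T ≈ 226 K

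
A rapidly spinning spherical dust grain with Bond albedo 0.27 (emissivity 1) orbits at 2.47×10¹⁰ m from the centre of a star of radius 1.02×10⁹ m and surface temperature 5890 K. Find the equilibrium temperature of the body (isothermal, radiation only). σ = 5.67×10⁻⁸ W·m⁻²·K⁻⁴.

The star's surface emits σT_*⁴; at distance d the flux is S = σT_*⁴(R_*/d)².
S = 5.67×10⁻⁸·(5890)⁴·(1.02×10⁹/2.47×10¹⁰)² = 1.164×10⁵ W/m².
For an isothermal sphere T⁴ = (1−a)S/(4σ) = 3.746×10¹¹ K⁴.

T ≈ 782 K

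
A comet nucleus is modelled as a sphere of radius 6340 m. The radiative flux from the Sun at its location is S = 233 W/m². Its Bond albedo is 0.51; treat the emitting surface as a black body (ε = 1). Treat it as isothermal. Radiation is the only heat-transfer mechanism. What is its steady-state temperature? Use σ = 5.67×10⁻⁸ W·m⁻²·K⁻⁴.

At equilibrium, absorbed power = emitted power.
Absorbing cross-section = πr² = 1.263×10⁸ m²; emitting surface = 4πr² = 5.051×10⁸ m² (ratio 4).
(1−a)S·A_cross = εσ·A_surf·T⁴  ⇒  T⁴ = (1−a)S/(4σ).
T⁴ = 0.490·233/(4·5.67×10⁻⁸) = 5.034×10⁸ K⁴.
T = (5.034×10⁸)^(1/4).

T ≈ 150 K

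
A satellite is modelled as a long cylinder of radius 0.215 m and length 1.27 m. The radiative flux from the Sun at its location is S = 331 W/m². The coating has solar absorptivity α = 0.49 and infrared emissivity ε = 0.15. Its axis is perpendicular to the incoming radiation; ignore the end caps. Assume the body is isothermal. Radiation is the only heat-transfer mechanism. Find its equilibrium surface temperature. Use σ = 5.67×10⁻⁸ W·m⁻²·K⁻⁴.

At equilibrium, absorbed power = emitted power.
Absorbing cross-section = 2rL = 0.5461 m²; emitting surface = 2πrL = 1.716 m² (ratio π).
αS·A_cross = εσ·A_surf·T⁴  ⇒  T⁴ = αS/(ε·πσ).
T⁴ = 0.490·331/(0.15·π·5.67×10⁻⁸) = 6.070×10⁹ K⁴.
T = (6.070×10⁹)^(1/4).

T ≈ 279 K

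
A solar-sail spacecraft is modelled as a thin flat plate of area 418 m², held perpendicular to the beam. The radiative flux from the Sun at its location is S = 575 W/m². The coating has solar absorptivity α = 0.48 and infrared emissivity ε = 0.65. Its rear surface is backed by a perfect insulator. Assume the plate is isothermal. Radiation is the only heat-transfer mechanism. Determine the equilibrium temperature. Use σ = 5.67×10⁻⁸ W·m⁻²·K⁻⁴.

At equilibrium, absorbed power = emitted power.
Absorbing cross-section = A = 418.0 m²; emitting surface = A = 418.0 m² (ratio 1).
αS·A_cross = εσ·A_surf·T⁴  ⇒  T⁴ = αS/(ε·1σ).
T⁴ = 0.480·575/(0.65·1·5.67×10⁻⁸) = 7.489×10⁹ K⁴.
T = (7.489×10⁹)^(1/4).

T ≈ 294 K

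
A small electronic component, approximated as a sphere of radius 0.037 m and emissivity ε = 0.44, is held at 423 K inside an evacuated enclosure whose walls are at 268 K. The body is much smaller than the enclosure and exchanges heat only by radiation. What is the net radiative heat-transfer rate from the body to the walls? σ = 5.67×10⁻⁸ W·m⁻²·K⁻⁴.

For a small grey body in a large enclosure: P_net = εσA(T_body⁴ − T_wall⁴).
A = 4πr² = 0.01720 m²; T_body⁴ − T_wall⁴ = 3.202×10¹⁰ − 5.159×10⁹ = 2.686×10¹⁰ K⁴.
|P_net| = 0.44·5.67×10⁻⁸·0.01720·2.686×10¹⁰.

P_net ≈ 11.5 W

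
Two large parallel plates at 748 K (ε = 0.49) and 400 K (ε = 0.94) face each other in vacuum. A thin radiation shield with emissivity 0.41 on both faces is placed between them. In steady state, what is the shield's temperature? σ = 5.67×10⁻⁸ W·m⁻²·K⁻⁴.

In steady state the net flux on the hot side equals that on the cold side.
σ(T₁⁴−T_s⁴)/D₁ = σ(T_s⁴−T₂⁴)/D₂, with D₁ = 1/ε₁+1/ε_s−1 = 3.480, D₂ = 1/ε_s+1/ε₂−1 = 2.503.
Solve for T_s⁴: T_s⁴ = (D₂·T₁⁴ + D₁·T₂⁴)/(D₁+D₂) = 1.459×10¹¹ K⁴.

T_s ≈ 618 K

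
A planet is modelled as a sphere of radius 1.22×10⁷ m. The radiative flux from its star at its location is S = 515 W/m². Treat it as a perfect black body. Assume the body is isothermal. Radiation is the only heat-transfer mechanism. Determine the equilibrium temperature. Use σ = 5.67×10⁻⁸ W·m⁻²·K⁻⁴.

At equilibrium, absorbed power = emitted power.
Absorbing cross-section = πr² = 4.676×10¹⁴ m²; emitting surface = 4πr² = 1.870×10¹⁵ m² (ratio 4).
S·A_cross = εσ·A_surf·T⁴  ⇒  T⁴ = S/(4σ).
T⁴ = 1.00·515/(4·5.67×10⁻⁸) = 2.271×10⁹ K⁴.
T = (2.271×10⁹)^(1/4).

T ≈ 218 K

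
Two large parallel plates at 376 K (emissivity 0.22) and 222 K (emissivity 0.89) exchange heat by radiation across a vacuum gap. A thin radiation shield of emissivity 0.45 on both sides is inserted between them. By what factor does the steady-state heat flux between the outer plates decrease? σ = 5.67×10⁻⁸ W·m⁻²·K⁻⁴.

factor ≈ 1.74

Without shield: q₀ = σΔ(T⁴)/(1/ε₁+1/ε₂−1) with denominator 4.669.
With shield the two gaps are in series; the resistances add: (1/ε₁+1/ε_s−1)+(1/ε_s+1/ε₂−1) = 5.768+2.346 = 8.113.
Heat-flux ratio q₀/q = 8.113/4.669.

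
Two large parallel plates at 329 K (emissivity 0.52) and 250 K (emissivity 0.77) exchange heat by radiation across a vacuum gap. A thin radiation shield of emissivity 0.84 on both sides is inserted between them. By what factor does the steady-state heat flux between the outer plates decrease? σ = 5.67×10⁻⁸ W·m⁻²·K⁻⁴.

factor ≈ 1.62

Without shield: q₀ = σΔ(T⁴)/(1/ε₁+1/ε₂−1) with denominator 2.222.
With shield the two gaps are in series; the resistances add: (1/ε₁+1/ε_s−1)+(1/ε_s+1/ε₂−1) = 2.114+1.489 = 3.603.
Heat-flux ratio q₀/q = 3.603/2.222.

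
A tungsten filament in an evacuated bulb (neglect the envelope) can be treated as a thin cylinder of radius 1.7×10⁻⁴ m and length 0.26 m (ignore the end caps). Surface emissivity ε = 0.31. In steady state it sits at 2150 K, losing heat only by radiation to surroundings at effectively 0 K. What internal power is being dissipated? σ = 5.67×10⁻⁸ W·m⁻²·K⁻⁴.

P ≈ 104 W

Steady state: P = εσA T⁴.
A = 2πrL = 2.777×10⁻⁴ m²; T⁴ = (2150)⁴ = 2.137×10¹³ K⁴.
P = 0.31 × 5.67×10⁻⁸ × 2.777×10⁻⁴ × 2.137×10¹³.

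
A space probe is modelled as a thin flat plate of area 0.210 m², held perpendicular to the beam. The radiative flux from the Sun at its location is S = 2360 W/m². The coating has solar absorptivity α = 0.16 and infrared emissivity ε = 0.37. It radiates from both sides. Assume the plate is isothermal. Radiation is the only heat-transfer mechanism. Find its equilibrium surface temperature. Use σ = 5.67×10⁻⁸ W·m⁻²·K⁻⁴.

T ≈ 308 K

At equilibrium, absorbed power = emitted power.
Absorbing cross-section = A = 0.2100 m²; emitting surface = 2A = 0.4200 m² (ratio 2).
αS·A_cross = εσ·A_surf·T⁴  ⇒  T⁴ = αS/(ε·2σ).
T⁴ = 0.160·2360/(0.37·2·5.67×10⁻⁸) = 8.999×10⁹ K⁴.
T = (8.999×10⁹)^(1/4).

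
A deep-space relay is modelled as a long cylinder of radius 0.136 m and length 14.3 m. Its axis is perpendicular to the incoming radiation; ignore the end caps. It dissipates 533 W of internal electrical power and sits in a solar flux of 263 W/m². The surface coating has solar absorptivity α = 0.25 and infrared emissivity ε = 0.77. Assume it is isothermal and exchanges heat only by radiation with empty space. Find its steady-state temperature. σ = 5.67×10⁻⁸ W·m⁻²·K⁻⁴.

At steady state, absorbed solar power + internal power = radiated power.
Absorbed: α·S·A_cross = 0.25·263·3.890 = 255.7 W (cross-section 2rL).
Total input = 255.7 + 533 = 788.7 W.
Radiated: εσ·A_surf·T⁴ with A_surf = 2πrL = 12.22 m².
T⁴ = 788.7/(0.77·5.67×10⁻⁸·12.22) = 1.478×10⁹ K⁴.

T ≈ 196 K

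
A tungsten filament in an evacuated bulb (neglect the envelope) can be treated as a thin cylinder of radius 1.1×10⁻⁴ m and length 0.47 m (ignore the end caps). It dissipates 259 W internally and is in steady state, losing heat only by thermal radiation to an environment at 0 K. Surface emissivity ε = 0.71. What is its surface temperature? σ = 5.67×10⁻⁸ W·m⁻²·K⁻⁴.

T ≈ 2110 K

Steady state: internal power = radiated power, P = εσA T⁴.
Radiating area A = 2πrL = 3.248×10⁻⁴ m².
T⁴ = P/(εσA) = 259/(0.71·5.67×10⁻⁸·3.248×10⁻⁴) = 1.981×10¹³ K⁴.
T = (1.981×10¹³)^(1/4).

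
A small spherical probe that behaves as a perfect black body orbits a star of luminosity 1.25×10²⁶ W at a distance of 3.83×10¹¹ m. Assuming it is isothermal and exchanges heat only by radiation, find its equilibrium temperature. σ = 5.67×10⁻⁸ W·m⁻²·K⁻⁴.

T ≈ 131 K

First find the stellar flux at distance d: S = L/(4πd²) = 1.25×10²⁶/(4π·(3.83×10¹¹)²) = 67.81 W/m².
For an isothermal sphere, absorbed (1−a)S·πr² = emitted σ·4πr²·T⁴, so T⁴ = (1−a)S/(4σ).
T⁴ = 1.00·67.81/(4·5.67×10⁻⁸) = 2.990×10⁸ K⁴.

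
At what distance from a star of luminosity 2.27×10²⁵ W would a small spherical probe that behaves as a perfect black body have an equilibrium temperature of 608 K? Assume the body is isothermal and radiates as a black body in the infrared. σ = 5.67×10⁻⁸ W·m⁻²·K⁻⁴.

d ≈ 7.63×10⁹ m

For an isothermal black-emitting sphere, (1−a)S·πr² = σ·4πr²·T⁴ ⇒ S = 4σT⁴/(1−a).
S = 4·5.67×10⁻⁸·(608)⁴/1.00 = 30990 W/m².
Flux falls as S = L/(4πd²), so d = √(L/(4πS)) = √(2.27×10²⁵/(4π·30990)).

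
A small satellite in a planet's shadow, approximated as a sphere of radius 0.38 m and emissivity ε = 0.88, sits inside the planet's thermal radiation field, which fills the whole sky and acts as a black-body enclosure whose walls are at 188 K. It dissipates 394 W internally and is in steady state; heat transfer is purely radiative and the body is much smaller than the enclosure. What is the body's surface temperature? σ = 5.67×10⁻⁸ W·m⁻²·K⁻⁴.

T ≈ 274 K

For a small grey body in a large enclosure, net radiated power = εσA(T⁴ − T_w⁴).
Steady state: P = εσA(T⁴ − T_w⁴) with A = 4πr² = 1.815 m².
T⁴ = P/(εσA) + T_w⁴ = 394/(0.88·5.67×10⁻⁸·1.815) + (188)⁴
    = 4.352×10⁹ + 1.249×10⁹ = 5.601×10⁹ K⁴.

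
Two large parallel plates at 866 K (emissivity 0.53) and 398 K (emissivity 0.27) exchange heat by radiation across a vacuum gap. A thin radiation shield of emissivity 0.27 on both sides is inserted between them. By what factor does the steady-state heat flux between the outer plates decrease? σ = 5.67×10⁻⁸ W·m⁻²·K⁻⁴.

Without shield: q₀ = σΔ(T⁴)/(1/ε₁+1/ε₂−1) with denominator 4.590.
With shield the two gaps are in series; the resistances add: (1/ε₁+1/ε_s−1)+(1/ε_s+1/ε₂−1) = 4.590+6.407 = 11.00.
Heat-flux ratio q₀/q = 11.00/4.590.

factor ≈ 2.40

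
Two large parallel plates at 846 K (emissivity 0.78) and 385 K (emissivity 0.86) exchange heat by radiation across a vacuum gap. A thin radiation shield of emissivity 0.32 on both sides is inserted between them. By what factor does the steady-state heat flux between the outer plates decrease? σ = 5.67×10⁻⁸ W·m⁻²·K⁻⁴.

Without shield: q₀ = σΔ(T⁴)/(1/ε₁+1/ε₂−1) with denominator 1.445.
With shield the two gaps are in series; the resistances add: (1/ε₁+1/ε_s−1)+(1/ε_s+1/ε₂−1) = 3.407+3.288 = 6.695.
Heat-flux ratio q₀/q = 6.695/1.445.

factor ≈ 4.63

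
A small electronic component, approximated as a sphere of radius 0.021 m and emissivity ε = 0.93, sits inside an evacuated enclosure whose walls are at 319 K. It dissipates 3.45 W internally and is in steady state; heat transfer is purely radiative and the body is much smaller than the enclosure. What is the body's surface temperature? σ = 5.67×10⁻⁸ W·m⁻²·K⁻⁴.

T ≈ 386 K

For a small grey body in a large enclosure, net radiated power = εσA(T⁴ − T_w⁴).
Steady state: P = εσA(T⁴ − T_w⁴) with A = 4πr² = 0.005542 m².
T⁴ = P/(εσA) + T_w⁴ = 3.45/(0.93·5.67×10⁻⁸·0.005542) + (319)⁴
    = 1.181×10¹⁰ + 1.036×10¹⁰ = 2.216×10¹⁰ K⁴.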